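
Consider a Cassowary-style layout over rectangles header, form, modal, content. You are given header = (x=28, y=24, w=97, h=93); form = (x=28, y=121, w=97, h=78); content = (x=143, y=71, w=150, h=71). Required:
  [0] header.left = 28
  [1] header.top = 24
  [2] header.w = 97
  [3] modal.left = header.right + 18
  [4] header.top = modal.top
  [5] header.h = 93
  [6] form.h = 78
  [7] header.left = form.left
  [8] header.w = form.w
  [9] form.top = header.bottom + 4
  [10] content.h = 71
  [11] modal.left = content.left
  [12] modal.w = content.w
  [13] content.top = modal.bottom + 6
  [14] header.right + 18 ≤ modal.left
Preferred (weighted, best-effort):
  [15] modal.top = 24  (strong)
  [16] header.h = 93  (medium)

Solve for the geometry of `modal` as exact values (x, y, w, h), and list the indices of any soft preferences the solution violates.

modal = (x=143, y=24, w=150, h=41)
violated soft preferences: none

1. modal.x = 143  [modal.left = header.right + 18]
2. modal.y = 24  [header.top = modal.top]
3. modal.w = 150  [modal.w = content.w]
4. modal.h = 41  [content.top = modal.bottom + 6]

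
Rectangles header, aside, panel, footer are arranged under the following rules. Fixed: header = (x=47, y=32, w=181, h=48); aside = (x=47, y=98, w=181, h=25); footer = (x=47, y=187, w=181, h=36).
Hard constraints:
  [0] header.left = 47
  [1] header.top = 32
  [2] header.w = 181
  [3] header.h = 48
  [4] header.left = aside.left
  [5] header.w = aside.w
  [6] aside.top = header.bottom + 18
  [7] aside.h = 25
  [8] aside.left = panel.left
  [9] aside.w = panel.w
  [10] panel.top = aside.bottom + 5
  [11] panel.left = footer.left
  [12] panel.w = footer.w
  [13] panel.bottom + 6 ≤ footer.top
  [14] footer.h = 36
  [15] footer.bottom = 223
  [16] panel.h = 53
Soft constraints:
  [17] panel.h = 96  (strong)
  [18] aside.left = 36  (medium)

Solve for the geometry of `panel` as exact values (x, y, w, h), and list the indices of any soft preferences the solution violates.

panel = (x=47, y=128, w=181, h=53)
violated soft preferences: 17, 18

1. panel.x = 47  [aside.left = panel.left]
2. panel.w = 181  [aside.w = panel.w]
3. panel.y = 128  [panel.top = aside.bottom + 5]
4. panel.h = 53  [panel.h = 53]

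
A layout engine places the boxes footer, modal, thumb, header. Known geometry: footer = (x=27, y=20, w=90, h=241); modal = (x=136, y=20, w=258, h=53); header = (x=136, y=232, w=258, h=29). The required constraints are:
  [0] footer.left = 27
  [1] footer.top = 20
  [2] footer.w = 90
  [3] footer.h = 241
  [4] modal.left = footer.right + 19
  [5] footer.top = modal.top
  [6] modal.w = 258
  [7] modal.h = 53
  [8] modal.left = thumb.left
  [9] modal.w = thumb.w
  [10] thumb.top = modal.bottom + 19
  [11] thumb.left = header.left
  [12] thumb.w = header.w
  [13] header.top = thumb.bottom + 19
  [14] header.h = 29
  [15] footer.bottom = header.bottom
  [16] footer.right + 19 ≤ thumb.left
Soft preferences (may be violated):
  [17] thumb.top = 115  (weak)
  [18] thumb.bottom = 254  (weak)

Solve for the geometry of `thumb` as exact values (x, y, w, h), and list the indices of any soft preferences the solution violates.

thumb = (x=136, y=92, w=258, h=121)
violated soft preferences: 17, 18

1. thumb.x = 136  [modal.left = thumb.left]
2. thumb.w = 258  [modal.w = thumb.w]
3. thumb.y = 92  [thumb.top = modal.bottom + 19]
4. thumb.h = 121  [header.top = thumb.bottom + 19]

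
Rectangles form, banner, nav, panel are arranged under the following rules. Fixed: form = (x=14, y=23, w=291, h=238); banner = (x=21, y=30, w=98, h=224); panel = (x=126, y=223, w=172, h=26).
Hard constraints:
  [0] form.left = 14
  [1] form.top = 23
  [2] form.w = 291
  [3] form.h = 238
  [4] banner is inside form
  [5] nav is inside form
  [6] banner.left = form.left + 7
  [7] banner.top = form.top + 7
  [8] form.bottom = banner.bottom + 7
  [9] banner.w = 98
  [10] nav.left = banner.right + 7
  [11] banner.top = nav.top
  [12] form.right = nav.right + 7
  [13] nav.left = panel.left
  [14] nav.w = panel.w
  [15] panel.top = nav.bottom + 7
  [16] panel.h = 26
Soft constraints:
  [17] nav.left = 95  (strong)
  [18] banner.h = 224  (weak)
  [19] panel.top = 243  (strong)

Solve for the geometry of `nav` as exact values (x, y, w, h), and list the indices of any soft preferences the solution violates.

1. nav.x = 126  [nav.left = banner.right + 7]
2. nav.y = 30  [banner.top = nav.top]
3. nav.w = 172  [form.right = nav.right + 7]
4. nav.h = 186  [panel.top = nav.bottom + 7]

nav = (x=126, y=30, w=172, h=186)
violated soft preferences: 17, 19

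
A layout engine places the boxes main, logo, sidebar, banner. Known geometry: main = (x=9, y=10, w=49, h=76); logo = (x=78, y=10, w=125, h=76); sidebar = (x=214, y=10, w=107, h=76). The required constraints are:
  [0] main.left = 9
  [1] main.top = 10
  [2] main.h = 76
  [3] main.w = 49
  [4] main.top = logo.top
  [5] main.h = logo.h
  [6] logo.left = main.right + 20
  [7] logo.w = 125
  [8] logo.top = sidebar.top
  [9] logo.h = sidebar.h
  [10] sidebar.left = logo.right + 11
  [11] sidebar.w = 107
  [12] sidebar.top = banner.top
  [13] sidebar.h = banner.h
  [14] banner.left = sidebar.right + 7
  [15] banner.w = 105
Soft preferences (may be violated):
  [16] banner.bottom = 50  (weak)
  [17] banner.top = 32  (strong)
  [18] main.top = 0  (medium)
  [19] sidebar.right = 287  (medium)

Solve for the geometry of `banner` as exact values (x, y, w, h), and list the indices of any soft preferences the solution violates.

1. banner.y = 10  [sidebar.top = banner.top]
2. banner.h = 76  [sidebar.h = banner.h]
3. banner.x = 328  [banner.left = sidebar.right + 7]
4. banner.w = 105  [banner.w = 105]

banner = (x=328, y=10, w=105, h=76)
violated soft preferences: 16, 17, 18, 19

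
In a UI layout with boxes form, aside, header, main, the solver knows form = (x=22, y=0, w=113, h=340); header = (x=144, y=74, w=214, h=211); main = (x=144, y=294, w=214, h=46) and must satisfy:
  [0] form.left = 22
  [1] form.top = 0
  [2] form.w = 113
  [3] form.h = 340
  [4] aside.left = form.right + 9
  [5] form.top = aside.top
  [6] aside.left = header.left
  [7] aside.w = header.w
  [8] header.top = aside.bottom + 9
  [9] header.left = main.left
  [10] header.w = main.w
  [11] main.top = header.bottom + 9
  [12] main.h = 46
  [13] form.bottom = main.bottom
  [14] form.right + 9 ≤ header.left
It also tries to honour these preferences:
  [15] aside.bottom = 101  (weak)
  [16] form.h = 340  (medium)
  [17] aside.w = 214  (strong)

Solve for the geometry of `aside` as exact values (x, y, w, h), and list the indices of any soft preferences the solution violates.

aside = (x=144, y=0, w=214, h=65)
violated soft preferences: 15

1. aside.x = 144  [aside.left = form.right + 9]
2. aside.y = 0  [form.top = aside.top]
3. aside.w = 214  [aside.w = header.w]
4. aside.h = 65  [header.top = aside.bottom + 9]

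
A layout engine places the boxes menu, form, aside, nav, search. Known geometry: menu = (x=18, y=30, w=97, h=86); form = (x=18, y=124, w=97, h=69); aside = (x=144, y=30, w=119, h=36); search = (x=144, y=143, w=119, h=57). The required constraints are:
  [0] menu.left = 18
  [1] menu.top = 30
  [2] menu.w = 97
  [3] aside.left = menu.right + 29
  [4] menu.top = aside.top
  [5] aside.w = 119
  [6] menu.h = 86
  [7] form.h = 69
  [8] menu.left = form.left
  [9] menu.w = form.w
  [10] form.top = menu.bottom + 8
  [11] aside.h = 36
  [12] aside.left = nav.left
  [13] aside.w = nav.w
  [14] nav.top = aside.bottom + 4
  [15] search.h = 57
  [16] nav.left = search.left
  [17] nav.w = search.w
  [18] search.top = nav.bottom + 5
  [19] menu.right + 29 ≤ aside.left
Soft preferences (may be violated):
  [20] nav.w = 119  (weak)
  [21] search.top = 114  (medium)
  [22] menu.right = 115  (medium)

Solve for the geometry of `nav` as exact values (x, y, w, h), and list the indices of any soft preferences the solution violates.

nav = (x=144, y=70, w=119, h=68)
violated soft preferences: 21

1. nav.x = 144  [aside.left = nav.left]
2. nav.w = 119  [aside.w = nav.w]
3. nav.y = 70  [nav.top = aside.bottom + 4]
4. nav.h = 68  [search.top = nav.bottom + 5]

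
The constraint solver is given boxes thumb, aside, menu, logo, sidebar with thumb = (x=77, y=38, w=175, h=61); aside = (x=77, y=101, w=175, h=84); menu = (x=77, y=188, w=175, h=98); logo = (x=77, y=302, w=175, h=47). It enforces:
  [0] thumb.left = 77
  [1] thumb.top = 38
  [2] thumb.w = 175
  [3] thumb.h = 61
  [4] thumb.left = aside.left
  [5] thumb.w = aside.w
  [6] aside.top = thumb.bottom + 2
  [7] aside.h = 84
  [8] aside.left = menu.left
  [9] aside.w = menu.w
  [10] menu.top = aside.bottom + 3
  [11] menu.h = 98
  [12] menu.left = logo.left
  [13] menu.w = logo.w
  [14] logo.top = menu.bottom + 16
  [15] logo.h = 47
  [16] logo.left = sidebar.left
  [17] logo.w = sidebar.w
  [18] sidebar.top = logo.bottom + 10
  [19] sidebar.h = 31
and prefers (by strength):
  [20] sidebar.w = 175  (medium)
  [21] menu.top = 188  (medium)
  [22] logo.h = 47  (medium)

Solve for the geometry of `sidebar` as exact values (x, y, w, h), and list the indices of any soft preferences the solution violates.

sidebar = (x=77, y=359, w=175, h=31)
violated soft preferences: none

1. sidebar.x = 77  [logo.left = sidebar.left]
2. sidebar.w = 175  [logo.w = sidebar.w]
3. sidebar.y = 359  [sidebar.top = logo.bottom + 10]
4. sidebar.h = 31  [sidebar.h = 31]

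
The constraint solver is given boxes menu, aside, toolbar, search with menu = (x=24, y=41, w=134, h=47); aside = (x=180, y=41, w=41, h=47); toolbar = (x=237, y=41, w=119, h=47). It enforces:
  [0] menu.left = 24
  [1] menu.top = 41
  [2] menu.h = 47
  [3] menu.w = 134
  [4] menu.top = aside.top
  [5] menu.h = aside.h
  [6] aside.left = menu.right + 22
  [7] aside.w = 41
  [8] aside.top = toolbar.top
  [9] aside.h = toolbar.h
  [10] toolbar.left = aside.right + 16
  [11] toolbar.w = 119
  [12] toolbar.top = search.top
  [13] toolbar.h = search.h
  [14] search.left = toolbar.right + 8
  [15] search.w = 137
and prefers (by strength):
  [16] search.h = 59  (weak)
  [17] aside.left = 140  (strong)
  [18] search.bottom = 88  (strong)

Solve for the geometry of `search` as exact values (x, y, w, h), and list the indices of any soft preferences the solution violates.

search = (x=364, y=41, w=137, h=47)
violated soft preferences: 16, 17

1. search.y = 41  [toolbar.top = search.top]
2. search.h = 47  [toolbar.h = search.h]
3. search.x = 364  [search.left = toolbar.right + 8]
4. search.w = 137  [search.w = 137]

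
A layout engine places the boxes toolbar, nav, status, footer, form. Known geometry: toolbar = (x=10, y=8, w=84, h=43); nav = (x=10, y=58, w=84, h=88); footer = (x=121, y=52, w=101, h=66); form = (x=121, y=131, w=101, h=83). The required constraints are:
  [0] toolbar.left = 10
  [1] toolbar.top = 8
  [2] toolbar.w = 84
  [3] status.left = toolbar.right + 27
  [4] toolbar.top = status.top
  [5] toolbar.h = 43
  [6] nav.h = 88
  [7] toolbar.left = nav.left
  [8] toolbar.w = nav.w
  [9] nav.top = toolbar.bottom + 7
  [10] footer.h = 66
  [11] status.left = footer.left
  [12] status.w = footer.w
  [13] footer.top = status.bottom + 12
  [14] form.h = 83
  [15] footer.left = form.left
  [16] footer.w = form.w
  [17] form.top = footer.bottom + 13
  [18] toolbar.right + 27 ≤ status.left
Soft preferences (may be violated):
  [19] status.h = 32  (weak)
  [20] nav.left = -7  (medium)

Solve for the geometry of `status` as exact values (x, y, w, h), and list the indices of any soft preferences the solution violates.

status = (x=121, y=8, w=101, h=32)
violated soft preferences: 20

1. status.x = 121  [status.left = toolbar.right + 27]
2. status.y = 8  [toolbar.top = status.top]
3. status.w = 101  [status.w = footer.w]
4. status.h = 32  [footer.top = status.bottom + 12]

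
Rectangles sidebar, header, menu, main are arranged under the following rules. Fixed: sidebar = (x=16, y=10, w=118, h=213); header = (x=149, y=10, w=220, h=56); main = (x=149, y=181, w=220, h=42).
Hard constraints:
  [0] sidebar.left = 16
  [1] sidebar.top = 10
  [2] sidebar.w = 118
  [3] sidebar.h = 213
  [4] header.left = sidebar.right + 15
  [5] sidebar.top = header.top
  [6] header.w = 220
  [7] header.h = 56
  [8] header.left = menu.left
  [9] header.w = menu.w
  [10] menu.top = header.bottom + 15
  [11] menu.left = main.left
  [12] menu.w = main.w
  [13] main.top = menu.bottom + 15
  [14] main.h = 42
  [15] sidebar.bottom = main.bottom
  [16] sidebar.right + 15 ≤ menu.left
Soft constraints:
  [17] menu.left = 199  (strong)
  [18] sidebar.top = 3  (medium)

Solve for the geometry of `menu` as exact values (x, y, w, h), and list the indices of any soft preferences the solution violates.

1. menu.x = 149  [header.left = menu.left]
2. menu.w = 220  [header.w = menu.w]
3. menu.y = 81  [menu.top = header.bottom + 15]
4. menu.h = 85  [main.top = menu.bottom + 15]

menu = (x=149, y=81, w=220, h=85)
violated soft preferences: 17, 18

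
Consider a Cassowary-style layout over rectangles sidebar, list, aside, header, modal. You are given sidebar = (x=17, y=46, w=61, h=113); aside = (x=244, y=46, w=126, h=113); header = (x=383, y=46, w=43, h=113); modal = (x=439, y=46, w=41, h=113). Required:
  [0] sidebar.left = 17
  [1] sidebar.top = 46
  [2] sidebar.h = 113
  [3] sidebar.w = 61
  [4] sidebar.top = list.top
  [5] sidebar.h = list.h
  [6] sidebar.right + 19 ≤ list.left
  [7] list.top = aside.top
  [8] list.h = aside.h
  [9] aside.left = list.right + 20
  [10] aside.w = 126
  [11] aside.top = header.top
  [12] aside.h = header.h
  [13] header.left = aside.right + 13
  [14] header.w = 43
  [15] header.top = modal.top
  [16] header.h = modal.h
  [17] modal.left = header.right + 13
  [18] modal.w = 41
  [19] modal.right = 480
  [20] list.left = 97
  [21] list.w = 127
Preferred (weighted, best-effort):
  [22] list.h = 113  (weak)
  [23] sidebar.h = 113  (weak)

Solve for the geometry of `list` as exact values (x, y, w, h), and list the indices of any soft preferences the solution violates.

list = (x=97, y=46, w=127, h=113)
violated soft preferences: none

1. list.y = 46  [sidebar.top = list.top]
2. list.h = 113  [sidebar.h = list.h]
3. list.x = 97  [list.left = 97]
4. list.w = 127  [list.w = 127]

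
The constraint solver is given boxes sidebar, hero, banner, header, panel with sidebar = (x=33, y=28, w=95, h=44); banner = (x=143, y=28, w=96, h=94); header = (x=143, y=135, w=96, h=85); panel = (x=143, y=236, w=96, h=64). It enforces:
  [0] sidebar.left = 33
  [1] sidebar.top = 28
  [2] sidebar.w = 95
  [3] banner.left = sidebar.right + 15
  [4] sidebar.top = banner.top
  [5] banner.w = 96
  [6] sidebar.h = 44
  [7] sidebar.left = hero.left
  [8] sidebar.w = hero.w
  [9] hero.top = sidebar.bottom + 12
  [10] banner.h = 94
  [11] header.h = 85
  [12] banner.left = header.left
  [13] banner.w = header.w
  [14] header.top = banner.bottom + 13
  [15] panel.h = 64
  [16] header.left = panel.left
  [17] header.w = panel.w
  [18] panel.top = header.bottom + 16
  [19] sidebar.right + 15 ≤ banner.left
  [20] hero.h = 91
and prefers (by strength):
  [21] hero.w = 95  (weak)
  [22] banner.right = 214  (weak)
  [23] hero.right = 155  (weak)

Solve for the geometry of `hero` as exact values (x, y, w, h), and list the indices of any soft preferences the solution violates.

hero = (x=33, y=84, w=95, h=91)
violated soft preferences: 22, 23

1. hero.x = 33  [sidebar.left = hero.left]
2. hero.w = 95  [sidebar.w = hero.w]
3. hero.y = 84  [hero.top = sidebar.bottom + 12]
4. hero.h = 91  [hero.h = 91]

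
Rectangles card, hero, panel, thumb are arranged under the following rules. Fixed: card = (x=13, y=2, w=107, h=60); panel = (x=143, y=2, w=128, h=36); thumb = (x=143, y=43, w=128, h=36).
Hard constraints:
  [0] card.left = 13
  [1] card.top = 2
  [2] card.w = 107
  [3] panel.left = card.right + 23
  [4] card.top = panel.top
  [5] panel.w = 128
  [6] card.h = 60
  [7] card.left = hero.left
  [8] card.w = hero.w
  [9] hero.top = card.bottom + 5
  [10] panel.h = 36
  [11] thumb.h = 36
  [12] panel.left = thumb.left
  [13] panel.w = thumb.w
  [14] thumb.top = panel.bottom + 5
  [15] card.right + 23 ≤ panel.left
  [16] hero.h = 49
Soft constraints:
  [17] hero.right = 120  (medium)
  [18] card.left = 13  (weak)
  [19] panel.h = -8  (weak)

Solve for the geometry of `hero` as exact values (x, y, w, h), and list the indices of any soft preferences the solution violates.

1. hero.x = 13  [card.left = hero.left]
2. hero.w = 107  [card.w = hero.w]
3. hero.y = 67  [hero.top = card.bottom + 5]
4. hero.h = 49  [hero.h = 49]

hero = (x=13, y=67, w=107, h=49)
violated soft preferences: 19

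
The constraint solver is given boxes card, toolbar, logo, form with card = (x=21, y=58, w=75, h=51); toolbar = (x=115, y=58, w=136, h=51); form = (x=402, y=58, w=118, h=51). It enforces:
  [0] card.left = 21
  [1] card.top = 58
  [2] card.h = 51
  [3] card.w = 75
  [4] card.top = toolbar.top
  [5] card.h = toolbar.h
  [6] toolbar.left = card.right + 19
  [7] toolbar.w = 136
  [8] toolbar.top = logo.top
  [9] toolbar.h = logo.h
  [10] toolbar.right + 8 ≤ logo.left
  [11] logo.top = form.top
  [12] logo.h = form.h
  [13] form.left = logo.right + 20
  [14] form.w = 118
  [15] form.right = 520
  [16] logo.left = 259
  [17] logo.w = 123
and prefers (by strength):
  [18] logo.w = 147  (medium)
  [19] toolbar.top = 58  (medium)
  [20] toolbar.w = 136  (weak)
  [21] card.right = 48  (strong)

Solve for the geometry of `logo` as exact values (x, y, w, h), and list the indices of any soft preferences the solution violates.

logo = (x=259, y=58, w=123, h=51)
violated soft preferences: 18, 21

1. logo.y = 58  [toolbar.top = logo.top]
2. logo.h = 51  [toolbar.h = logo.h]
3. logo.x = 259  [logo.left = 259]
4. logo.w = 123  [logo.w = 123]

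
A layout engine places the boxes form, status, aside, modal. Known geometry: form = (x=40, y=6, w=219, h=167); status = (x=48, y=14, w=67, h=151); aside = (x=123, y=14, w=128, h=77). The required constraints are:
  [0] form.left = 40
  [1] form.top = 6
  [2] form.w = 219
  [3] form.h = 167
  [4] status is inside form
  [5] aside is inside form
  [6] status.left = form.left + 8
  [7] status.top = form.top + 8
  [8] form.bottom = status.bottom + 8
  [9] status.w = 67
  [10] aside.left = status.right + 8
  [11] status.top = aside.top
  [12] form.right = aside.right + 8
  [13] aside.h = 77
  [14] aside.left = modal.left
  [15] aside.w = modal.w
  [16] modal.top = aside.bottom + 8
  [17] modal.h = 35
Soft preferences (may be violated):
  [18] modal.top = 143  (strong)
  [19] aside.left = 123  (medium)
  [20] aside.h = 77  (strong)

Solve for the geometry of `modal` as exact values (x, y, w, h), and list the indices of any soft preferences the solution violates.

1. modal.x = 123  [aside.left = modal.left]
2. modal.w = 128  [aside.w = modal.w]
3. modal.y = 99  [modal.top = aside.bottom + 8]
4. modal.h = 35  [modal.h = 35]

modal = (x=123, y=99, w=128, h=35)
violated soft preferences: 18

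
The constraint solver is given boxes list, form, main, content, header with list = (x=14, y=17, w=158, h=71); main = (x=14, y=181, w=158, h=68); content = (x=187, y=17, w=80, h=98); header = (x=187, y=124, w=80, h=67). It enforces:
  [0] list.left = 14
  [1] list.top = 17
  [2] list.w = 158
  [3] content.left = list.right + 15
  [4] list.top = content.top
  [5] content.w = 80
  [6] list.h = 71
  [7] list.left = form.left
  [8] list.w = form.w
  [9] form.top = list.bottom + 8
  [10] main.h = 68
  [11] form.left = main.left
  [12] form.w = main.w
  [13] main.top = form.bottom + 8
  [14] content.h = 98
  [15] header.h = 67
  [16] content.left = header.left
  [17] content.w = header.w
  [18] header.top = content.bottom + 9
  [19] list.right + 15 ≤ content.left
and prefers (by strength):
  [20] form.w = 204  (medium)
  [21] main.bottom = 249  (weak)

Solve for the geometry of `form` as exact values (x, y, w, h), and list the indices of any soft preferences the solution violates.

form = (x=14, y=96, w=158, h=77)
violated soft preferences: 20

1. form.x = 14  [list.left = form.left]
2. form.w = 158  [list.w = form.w]
3. form.y = 96  [form.top = list.bottom + 8]
4. form.h = 77  [main.top = form.bottom + 8]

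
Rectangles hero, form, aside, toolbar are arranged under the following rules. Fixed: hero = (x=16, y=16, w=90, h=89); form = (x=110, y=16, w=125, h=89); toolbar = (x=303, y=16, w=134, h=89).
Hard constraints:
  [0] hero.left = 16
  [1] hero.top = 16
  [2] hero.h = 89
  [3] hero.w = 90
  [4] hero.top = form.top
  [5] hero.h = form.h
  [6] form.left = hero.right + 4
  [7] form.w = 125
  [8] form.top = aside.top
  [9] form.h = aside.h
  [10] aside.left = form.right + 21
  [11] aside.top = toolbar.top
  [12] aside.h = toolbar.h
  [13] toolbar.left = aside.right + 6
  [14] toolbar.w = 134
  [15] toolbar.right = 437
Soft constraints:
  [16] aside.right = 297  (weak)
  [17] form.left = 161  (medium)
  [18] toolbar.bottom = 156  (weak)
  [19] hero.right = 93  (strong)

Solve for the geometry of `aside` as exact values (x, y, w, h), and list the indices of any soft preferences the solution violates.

aside = (x=256, y=16, w=41, h=89)
violated soft preferences: 17, 18, 19

1. aside.y = 16  [form.top = aside.top]
2. aside.h = 89  [form.h = aside.h]
3. aside.x = 256  [aside.left = form.right + 21]
4. aside.w = 41  [toolbar.left = aside.right + 6]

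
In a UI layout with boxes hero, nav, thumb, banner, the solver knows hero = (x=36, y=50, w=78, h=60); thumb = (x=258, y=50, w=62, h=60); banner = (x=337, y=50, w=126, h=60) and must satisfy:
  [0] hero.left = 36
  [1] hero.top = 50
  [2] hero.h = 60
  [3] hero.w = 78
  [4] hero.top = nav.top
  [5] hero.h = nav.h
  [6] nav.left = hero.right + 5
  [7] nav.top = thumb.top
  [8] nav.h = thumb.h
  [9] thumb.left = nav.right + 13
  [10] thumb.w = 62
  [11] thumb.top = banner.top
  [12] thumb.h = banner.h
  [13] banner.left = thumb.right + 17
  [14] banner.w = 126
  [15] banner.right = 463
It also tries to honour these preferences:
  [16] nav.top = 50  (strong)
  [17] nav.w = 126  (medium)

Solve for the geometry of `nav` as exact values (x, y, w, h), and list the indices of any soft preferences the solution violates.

nav = (x=119, y=50, w=126, h=60)
violated soft preferences: none

1. nav.y = 50  [hero.top = nav.top]
2. nav.h = 60  [hero.h = nav.h]
3. nav.x = 119  [nav.left = hero.right + 5]
4. nav.w = 126  [thumb.left = nav.right + 13]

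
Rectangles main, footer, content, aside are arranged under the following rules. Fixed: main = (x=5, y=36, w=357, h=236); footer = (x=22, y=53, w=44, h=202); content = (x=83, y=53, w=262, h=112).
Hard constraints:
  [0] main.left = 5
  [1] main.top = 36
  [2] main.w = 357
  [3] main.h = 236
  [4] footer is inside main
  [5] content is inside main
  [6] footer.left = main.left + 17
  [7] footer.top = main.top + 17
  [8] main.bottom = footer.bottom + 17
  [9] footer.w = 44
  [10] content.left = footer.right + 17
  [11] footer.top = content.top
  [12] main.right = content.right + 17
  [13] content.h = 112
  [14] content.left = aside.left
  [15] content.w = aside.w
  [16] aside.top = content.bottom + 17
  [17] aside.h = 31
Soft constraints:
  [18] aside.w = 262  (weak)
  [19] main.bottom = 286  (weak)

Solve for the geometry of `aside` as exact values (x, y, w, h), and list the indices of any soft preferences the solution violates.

1. aside.x = 83  [content.left = aside.left]
2. aside.w = 262  [content.w = aside.w]
3. aside.y = 182  [aside.top = content.bottom + 17]
4. aside.h = 31  [aside.h = 31]

aside = (x=83, y=182, w=262, h=31)
violated soft preferences: 19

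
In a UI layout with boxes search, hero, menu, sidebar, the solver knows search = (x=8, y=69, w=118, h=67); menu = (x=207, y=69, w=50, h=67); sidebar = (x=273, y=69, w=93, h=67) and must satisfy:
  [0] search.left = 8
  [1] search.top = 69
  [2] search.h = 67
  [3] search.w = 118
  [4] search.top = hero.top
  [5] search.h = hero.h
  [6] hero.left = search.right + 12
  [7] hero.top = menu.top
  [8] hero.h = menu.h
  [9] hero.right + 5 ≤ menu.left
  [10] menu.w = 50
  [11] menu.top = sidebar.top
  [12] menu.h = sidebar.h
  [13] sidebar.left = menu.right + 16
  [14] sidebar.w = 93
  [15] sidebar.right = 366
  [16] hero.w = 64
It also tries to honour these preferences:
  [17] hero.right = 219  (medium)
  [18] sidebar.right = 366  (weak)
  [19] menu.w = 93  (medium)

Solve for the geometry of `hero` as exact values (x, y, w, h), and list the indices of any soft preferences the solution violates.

1. hero.y = 69  [search.top = hero.top]
2. hero.h = 67  [search.h = hero.h]
3. hero.x = 138  [hero.left = search.right + 12]
4. hero.w = 64  [hero.w = 64]

hero = (x=138, y=69, w=64, h=67)
violated soft preferences: 17, 19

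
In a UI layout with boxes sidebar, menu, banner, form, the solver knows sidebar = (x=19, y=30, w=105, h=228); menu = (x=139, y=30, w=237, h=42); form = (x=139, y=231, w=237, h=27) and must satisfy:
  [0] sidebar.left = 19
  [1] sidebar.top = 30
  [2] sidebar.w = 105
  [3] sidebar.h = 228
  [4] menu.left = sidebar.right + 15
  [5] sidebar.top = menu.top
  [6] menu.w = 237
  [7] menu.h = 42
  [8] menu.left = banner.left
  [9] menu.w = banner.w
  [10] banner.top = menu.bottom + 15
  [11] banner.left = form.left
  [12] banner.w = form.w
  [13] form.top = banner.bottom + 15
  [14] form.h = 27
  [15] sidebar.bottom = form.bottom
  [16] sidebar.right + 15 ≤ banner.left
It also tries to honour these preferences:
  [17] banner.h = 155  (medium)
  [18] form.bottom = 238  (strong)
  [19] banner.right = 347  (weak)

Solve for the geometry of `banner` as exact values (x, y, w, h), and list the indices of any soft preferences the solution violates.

banner = (x=139, y=87, w=237, h=129)
violated soft preferences: 17, 18, 19

1. banner.x = 139  [menu.left = banner.left]
2. banner.w = 237  [menu.w = banner.w]
3. banner.y = 87  [banner.top = menu.bottom + 15]
4. banner.h = 129  [form.top = banner.bottom + 15]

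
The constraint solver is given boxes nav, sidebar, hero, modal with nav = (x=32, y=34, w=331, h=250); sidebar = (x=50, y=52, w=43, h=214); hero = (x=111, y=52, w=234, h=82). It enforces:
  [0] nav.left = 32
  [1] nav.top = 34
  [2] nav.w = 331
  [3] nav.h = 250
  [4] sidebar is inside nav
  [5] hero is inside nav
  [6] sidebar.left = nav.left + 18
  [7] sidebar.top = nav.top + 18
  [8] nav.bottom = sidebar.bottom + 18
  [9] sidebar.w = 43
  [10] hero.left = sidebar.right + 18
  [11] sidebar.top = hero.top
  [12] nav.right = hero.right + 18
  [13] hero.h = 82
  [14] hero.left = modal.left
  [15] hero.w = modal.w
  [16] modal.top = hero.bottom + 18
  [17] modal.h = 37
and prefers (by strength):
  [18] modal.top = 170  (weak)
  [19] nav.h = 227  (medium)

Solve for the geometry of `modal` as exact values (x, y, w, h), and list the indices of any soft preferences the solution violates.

1. modal.x = 111  [hero.left = modal.left]
2. modal.w = 234  [hero.w = modal.w]
3. modal.y = 152  [modal.top = hero.bottom + 18]
4. modal.h = 37  [modal.h = 37]

modal = (x=111, y=152, w=234, h=37)
violated soft preferences: 18, 19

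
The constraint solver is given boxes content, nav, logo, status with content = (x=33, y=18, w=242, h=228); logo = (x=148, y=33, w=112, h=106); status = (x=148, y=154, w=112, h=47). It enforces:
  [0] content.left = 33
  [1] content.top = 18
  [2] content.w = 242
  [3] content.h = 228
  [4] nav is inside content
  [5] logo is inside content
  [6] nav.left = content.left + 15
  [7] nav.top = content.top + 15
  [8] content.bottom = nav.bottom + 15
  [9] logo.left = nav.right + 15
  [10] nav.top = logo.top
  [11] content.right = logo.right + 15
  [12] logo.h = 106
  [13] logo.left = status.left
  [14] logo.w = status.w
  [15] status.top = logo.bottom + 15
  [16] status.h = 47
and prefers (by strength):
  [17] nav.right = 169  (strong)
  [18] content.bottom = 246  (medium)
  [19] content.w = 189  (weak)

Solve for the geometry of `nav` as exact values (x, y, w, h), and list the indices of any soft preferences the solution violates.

1. nav.x = 48  [nav.left = content.left + 15]
2. nav.y = 33  [nav.top = content.top + 15]
3. nav.h = 198  [content.bottom = nav.bottom + 15]
4. nav.w = 85  [logo.left = nav.right + 15]

nav = (x=48, y=33, w=85, h=198)
violated soft preferences: 17, 19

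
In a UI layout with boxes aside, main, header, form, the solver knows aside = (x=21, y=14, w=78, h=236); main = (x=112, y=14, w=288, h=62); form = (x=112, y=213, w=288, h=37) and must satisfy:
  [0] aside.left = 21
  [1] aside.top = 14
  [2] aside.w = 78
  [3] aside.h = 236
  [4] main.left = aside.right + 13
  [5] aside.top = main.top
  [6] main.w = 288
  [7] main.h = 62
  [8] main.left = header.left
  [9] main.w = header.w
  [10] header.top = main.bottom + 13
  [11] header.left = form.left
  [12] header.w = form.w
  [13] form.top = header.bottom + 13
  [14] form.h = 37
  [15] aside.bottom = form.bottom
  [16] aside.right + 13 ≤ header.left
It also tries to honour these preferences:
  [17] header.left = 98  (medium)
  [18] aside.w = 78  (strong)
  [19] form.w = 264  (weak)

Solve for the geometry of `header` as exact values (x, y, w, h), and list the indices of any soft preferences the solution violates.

header = (x=112, y=89, w=288, h=111)
violated soft preferences: 17, 19

1. header.x = 112  [main.left = header.left]
2. header.w = 288  [main.w = header.w]
3. header.y = 89  [header.top = main.bottom + 13]
4. header.h = 111  [form.top = header.bottom + 13]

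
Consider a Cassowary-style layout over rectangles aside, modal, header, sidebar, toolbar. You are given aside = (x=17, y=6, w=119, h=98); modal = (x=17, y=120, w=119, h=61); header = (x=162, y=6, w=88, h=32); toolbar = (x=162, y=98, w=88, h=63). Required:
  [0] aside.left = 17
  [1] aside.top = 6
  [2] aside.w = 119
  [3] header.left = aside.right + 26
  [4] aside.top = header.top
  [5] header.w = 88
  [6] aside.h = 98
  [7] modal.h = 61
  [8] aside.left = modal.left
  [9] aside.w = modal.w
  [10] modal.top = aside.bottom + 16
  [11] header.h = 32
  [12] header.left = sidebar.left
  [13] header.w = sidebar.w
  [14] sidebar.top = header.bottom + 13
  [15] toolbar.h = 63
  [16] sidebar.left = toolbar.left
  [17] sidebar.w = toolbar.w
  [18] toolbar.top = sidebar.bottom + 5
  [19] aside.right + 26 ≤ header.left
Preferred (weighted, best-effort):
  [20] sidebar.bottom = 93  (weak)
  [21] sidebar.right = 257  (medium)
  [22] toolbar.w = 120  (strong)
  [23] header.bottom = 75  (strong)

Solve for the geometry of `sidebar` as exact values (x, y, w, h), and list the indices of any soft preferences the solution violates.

sidebar = (x=162, y=51, w=88, h=42)
violated soft preferences: 21, 22, 23

1. sidebar.x = 162  [header.left = sidebar.left]
2. sidebar.w = 88  [header.w = sidebar.w]
3. sidebar.y = 51  [sidebar.top = header.bottom + 13]
4. sidebar.h = 42  [toolbar.top = sidebar.bottom + 5]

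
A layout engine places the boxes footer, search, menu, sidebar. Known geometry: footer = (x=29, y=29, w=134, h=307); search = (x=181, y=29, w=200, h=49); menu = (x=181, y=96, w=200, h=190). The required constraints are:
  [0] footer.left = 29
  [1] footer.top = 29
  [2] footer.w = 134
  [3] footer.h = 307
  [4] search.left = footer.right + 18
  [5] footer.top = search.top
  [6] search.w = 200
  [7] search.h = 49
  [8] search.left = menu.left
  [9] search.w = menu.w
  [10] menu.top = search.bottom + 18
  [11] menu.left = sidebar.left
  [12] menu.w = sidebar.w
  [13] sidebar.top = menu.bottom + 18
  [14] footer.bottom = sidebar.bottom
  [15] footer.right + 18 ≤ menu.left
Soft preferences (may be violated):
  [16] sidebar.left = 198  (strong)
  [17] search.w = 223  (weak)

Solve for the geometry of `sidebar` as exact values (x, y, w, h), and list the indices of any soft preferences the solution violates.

1. sidebar.x = 181  [menu.left = sidebar.left]
2. sidebar.w = 200  [menu.w = sidebar.w]
3. sidebar.y = 304  [sidebar.top = menu.bottom + 18]
4. sidebar.h = 32  [footer.bottom = sidebar.bottom]

sidebar = (x=181, y=304, w=200, h=32)
violated soft preferences: 16, 17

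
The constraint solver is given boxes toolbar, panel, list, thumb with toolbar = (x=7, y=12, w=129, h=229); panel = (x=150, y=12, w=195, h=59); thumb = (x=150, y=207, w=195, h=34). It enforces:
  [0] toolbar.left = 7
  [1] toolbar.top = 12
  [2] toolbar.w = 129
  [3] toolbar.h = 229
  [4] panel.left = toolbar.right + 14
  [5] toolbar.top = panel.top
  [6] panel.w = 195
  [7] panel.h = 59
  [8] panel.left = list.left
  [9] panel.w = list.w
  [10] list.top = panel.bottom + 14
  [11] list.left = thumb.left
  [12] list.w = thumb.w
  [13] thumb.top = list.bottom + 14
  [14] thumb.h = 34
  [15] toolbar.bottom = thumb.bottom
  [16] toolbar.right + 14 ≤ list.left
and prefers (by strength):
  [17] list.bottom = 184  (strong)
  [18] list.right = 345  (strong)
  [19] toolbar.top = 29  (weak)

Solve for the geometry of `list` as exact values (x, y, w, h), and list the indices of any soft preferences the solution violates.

list = (x=150, y=85, w=195, h=108)
violated soft preferences: 17, 19

1. list.x = 150  [panel.left = list.left]
2. list.w = 195  [panel.w = list.w]
3. list.y = 85  [list.top = panel.bottom + 14]
4. list.h = 108  [thumb.top = list.bottom + 14]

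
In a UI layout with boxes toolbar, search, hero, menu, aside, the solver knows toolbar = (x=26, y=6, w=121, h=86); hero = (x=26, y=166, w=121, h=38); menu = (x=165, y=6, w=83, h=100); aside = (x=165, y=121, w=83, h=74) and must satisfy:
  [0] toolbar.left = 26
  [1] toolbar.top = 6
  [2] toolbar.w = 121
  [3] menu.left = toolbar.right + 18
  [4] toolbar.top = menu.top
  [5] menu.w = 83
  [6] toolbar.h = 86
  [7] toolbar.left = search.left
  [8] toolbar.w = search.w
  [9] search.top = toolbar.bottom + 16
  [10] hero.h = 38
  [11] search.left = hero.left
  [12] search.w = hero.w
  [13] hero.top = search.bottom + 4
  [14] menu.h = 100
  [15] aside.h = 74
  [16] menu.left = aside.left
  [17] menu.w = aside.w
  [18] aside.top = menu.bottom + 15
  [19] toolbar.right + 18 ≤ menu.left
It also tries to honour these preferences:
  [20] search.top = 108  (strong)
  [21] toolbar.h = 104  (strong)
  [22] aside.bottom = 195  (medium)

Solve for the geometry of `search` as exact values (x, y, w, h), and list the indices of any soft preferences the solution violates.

1. search.x = 26  [toolbar.left = search.left]
2. search.w = 121  [toolbar.w = search.w]
3. search.y = 108  [search.top = toolbar.bottom + 16]
4. search.h = 54  [hero.top = search.bottom + 4]

search = (x=26, y=108, w=121, h=54)
violated soft preferences: 21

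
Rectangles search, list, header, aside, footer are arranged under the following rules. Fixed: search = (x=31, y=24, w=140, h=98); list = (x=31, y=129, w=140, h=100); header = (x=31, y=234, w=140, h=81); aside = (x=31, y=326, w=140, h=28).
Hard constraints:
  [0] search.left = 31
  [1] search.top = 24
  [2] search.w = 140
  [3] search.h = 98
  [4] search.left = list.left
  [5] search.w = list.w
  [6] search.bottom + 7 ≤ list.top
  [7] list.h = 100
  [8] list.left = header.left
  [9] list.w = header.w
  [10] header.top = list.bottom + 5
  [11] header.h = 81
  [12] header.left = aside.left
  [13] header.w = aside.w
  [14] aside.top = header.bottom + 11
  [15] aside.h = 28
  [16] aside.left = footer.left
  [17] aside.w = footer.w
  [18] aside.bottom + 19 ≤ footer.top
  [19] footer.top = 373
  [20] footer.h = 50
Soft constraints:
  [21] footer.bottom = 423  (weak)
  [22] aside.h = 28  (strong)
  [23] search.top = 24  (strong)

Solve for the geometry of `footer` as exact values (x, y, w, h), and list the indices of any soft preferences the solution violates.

1. footer.x = 31  [aside.left = footer.left]
2. footer.w = 140  [aside.w = footer.w]
3. footer.y = 373  [footer.top = 373]
4. footer.h = 50  [footer.h = 50]

footer = (x=31, y=373, w=140, h=50)
violated soft preferences: none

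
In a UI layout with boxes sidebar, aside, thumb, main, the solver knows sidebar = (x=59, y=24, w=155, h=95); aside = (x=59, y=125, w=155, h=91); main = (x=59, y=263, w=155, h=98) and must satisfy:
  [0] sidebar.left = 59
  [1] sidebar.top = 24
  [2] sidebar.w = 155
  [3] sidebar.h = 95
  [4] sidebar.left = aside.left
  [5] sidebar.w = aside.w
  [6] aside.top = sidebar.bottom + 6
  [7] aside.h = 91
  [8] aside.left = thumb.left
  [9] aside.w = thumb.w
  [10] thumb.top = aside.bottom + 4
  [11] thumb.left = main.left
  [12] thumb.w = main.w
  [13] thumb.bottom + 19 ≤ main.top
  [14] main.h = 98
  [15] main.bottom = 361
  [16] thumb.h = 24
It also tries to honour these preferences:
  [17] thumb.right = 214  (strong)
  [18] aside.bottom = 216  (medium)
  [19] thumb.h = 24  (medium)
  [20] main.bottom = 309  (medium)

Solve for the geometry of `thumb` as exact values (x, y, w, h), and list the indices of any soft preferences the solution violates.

1. thumb.x = 59  [aside.left = thumb.left]
2. thumb.w = 155  [aside.w = thumb.w]
3. thumb.y = 220  [thumb.top = aside.bottom + 4]
4. thumb.h = 24  [thumb.h = 24]

thumb = (x=59, y=220, w=155, h=24)
violated soft preferences: 20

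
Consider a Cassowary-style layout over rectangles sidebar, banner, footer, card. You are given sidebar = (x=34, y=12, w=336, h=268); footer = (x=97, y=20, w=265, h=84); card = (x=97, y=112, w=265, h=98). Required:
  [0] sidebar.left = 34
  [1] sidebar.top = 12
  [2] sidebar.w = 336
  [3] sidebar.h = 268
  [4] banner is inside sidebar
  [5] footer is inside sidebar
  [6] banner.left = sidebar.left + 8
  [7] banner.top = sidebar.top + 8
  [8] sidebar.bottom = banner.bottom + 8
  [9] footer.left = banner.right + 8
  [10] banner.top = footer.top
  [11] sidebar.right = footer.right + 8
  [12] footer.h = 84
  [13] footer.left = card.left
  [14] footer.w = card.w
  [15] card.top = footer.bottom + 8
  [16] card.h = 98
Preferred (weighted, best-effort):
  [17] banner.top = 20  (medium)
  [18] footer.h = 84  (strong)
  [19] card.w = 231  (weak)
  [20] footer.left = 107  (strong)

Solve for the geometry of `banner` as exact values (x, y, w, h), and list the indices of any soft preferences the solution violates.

banner = (x=42, y=20, w=47, h=252)
violated soft preferences: 19, 20

1. banner.x = 42  [banner.left = sidebar.left + 8]
2. banner.y = 20  [banner.top = sidebar.top + 8]
3. banner.h = 252  [sidebar.bottom = banner.bottom + 8]
4. banner.w = 47  [footer.left = banner.right + 8]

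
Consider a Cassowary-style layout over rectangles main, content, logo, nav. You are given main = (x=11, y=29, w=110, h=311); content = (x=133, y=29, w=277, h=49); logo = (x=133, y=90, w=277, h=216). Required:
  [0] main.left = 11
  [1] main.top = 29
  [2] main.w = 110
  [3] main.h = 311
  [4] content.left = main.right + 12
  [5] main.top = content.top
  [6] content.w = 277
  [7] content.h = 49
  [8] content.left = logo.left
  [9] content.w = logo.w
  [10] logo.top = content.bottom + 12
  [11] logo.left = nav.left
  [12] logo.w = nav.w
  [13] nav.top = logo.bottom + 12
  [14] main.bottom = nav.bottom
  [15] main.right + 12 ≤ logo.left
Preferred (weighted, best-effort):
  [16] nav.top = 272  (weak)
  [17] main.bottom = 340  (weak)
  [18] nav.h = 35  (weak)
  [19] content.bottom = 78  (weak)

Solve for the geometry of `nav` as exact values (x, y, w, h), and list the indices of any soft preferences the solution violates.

1. nav.x = 133  [logo.left = nav.left]
2. nav.w = 277  [logo.w = nav.w]
3. nav.y = 318  [nav.top = logo.bottom + 12]
4. nav.h = 22  [main.bottom = nav.bottom]

nav = (x=133, y=318, w=277, h=22)
violated soft preferences: 16, 18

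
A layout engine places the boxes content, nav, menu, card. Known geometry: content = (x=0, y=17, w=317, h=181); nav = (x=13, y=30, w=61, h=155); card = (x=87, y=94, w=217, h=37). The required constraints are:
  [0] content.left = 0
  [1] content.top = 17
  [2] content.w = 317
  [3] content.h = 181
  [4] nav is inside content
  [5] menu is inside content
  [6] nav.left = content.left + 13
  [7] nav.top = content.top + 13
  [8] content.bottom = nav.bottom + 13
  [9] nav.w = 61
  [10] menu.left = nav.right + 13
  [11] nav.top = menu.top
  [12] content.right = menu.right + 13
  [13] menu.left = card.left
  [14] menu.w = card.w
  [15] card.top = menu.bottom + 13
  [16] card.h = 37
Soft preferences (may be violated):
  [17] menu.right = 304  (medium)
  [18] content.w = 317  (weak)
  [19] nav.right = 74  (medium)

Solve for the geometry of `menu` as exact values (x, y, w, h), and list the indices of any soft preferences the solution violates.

menu = (x=87, y=30, w=217, h=51)
violated soft preferences: none

1. menu.x = 87  [menu.left = nav.right + 13]
2. menu.y = 30  [nav.top = menu.top]
3. menu.w = 217  [content.right = menu.right + 13]
4. menu.h = 51  [card.top = menu.bottom + 13]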